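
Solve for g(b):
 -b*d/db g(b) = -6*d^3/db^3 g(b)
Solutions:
 g(b) = C1 + Integral(C2*airyai(6^(2/3)*b/6) + C3*airybi(6^(2/3)*b/6), b)


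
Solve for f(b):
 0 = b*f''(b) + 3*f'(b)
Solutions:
 f(b) = C1 + C2/b^2


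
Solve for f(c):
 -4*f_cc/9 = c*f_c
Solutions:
 f(c) = C1 + C2*erf(3*sqrt(2)*c/4)


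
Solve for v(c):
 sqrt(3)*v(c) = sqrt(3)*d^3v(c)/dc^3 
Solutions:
 v(c) = C3*exp(c) + (C1*sin(sqrt(3)*c/2) + C2*cos(sqrt(3)*c/2))*exp(-c/2)


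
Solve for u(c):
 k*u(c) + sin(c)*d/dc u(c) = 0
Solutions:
 u(c) = C1*exp(k*(-log(cos(c) - 1) + log(cos(c) + 1))/2)


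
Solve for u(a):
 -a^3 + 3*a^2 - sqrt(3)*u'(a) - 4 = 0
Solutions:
 u(a) = C1 - sqrt(3)*a^4/12 + sqrt(3)*a^3/3 - 4*sqrt(3)*a/3


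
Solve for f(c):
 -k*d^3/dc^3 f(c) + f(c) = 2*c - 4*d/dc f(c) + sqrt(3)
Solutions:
 f(c) = C1*exp(2^(1/3)*c*(6^(1/3)*(sqrt(3)*sqrt((27 - 256/k)/k^2) - 9/k)^(1/3)/12 - 2^(1/3)*3^(5/6)*I*(sqrt(3)*sqrt((27 - 256/k)/k^2) - 9/k)^(1/3)/12 - 8/(k*(-3^(1/3) + 3^(5/6)*I)*(sqrt(3)*sqrt((27 - 256/k)/k^2) - 9/k)^(1/3)))) + C2*exp(2^(1/3)*c*(6^(1/3)*(sqrt(3)*sqrt((27 - 256/k)/k^2) - 9/k)^(1/3)/12 + 2^(1/3)*3^(5/6)*I*(sqrt(3)*sqrt((27 - 256/k)/k^2) - 9/k)^(1/3)/12 + 8/(k*(3^(1/3) + 3^(5/6)*I)*(sqrt(3)*sqrt((27 - 256/k)/k^2) - 9/k)^(1/3)))) + C3*exp(-6^(1/3)*c*(2^(1/3)*(sqrt(3)*sqrt((27 - 256/k)/k^2) - 9/k)^(1/3) + 8*3^(1/3)/(k*(sqrt(3)*sqrt((27 - 256/k)/k^2) - 9/k)^(1/3)))/6) + 2*c - 8 + sqrt(3)


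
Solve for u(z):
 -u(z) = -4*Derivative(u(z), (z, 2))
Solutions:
 u(z) = C1*exp(-z/2) + C2*exp(z/2)


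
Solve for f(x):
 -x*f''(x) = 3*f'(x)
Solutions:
 f(x) = C1 + C2/x^2


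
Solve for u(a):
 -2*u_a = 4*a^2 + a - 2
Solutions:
 u(a) = C1 - 2*a^3/3 - a^2/4 + a


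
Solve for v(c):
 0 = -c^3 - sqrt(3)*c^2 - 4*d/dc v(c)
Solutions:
 v(c) = C1 - c^4/16 - sqrt(3)*c^3/12


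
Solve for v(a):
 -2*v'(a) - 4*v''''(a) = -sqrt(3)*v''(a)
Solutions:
 v(a) = C1 + C2*exp(a*(3^(5/6)/(sqrt(36 - sqrt(3)) + 6)^(1/3) + 3^(2/3)*(sqrt(36 - sqrt(3)) + 6)^(1/3))/12)*sin(a*(-3^(1/6)*(sqrt(36 - sqrt(3)) + 6)^(1/3) + 3^(1/3)/(sqrt(36 - sqrt(3)) + 6)^(1/3))/4) + C3*exp(a*(3^(5/6)/(sqrt(36 - sqrt(3)) + 6)^(1/3) + 3^(2/3)*(sqrt(36 - sqrt(3)) + 6)^(1/3))/12)*cos(a*(-3^(1/6)*(sqrt(36 - sqrt(3)) + 6)^(1/3) + 3^(1/3)/(sqrt(36 - sqrt(3)) + 6)^(1/3))/4) + C4*exp(-a*(3^(5/6)/(sqrt(36 - sqrt(3)) + 6)^(1/3) + 3^(2/3)*(sqrt(36 - sqrt(3)) + 6)^(1/3))/6)


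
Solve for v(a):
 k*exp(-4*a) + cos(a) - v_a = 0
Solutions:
 v(a) = C1 - k*exp(-4*a)/4 + sin(a)


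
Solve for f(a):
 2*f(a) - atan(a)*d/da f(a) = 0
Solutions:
 f(a) = C1*exp(2*Integral(1/atan(a), a))


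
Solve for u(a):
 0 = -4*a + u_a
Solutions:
 u(a) = C1 + 2*a^2


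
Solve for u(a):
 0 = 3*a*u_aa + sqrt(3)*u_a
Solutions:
 u(a) = C1 + C2*a^(1 - sqrt(3)/3)


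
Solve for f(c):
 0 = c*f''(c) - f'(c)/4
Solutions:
 f(c) = C1 + C2*c^(5/4)


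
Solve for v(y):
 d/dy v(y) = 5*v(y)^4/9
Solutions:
 v(y) = 3^(1/3)*(-1/(C1 + 5*y))^(1/3)
 v(y) = (-1/(C1 + 5*y))^(1/3)*(-3^(1/3) - 3^(5/6)*I)/2
 v(y) = (-1/(C1 + 5*y))^(1/3)*(-3^(1/3) + 3^(5/6)*I)/2


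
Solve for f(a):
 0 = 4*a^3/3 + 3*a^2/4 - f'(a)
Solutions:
 f(a) = C1 + a^4/3 + a^3/4


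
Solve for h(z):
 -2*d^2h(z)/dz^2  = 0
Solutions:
 h(z) = C1 + C2*z


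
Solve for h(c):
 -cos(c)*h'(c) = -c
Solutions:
 h(c) = C1 + Integral(c/cos(c), c)


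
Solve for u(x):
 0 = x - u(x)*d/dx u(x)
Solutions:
 u(x) = -sqrt(C1 + x^2)
 u(x) = sqrt(C1 + x^2)


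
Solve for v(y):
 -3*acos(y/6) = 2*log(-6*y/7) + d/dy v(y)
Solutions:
 v(y) = C1 - 2*y*log(-y) - 3*y*acos(y/6) - 2*y*log(6) + 2*y + 2*y*log(7) + 3*sqrt(36 - y^2)


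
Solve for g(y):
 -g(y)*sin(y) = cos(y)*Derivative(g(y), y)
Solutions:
 g(y) = C1*cos(y)


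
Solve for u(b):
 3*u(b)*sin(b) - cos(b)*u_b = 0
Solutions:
 u(b) = C1/cos(b)^3


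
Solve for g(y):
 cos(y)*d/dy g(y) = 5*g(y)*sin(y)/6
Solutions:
 g(y) = C1/cos(y)^(5/6)


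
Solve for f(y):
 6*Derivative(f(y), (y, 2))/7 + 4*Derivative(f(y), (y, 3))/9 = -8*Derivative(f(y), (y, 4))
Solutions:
 f(y) = C1 + C2*y + (C3*sin(sqrt(6755)*y/252) + C4*cos(sqrt(6755)*y/252))*exp(-y/36)


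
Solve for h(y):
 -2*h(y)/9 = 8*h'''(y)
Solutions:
 h(y) = C3*exp(-6^(1/3)*y/6) + (C1*sin(2^(1/3)*3^(5/6)*y/12) + C2*cos(2^(1/3)*3^(5/6)*y/12))*exp(6^(1/3)*y/12)


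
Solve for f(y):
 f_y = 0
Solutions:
 f(y) = C1


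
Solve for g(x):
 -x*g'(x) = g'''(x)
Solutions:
 g(x) = C1 + Integral(C2*airyai(-x) + C3*airybi(-x), x)


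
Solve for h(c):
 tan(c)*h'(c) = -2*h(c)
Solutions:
 h(c) = C1/sin(c)^2


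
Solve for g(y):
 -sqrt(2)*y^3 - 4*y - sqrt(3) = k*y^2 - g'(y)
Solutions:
 g(y) = C1 + k*y^3/3 + sqrt(2)*y^4/4 + 2*y^2 + sqrt(3)*y


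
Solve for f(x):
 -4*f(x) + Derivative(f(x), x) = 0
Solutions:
 f(x) = C1*exp(4*x)


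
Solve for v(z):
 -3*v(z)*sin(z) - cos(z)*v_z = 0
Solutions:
 v(z) = C1*cos(z)^3


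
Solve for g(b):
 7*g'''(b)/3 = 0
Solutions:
 g(b) = C1 + C2*b + C3*b^2


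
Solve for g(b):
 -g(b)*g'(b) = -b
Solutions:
 g(b) = -sqrt(C1 + b^2)
 g(b) = sqrt(C1 + b^2)


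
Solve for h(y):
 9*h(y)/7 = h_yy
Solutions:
 h(y) = C1*exp(-3*sqrt(7)*y/7) + C2*exp(3*sqrt(7)*y/7)


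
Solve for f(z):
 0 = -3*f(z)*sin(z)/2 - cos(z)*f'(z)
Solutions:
 f(z) = C1*cos(z)^(3/2)


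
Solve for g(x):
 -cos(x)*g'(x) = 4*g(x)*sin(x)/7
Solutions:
 g(x) = C1*cos(x)^(4/7)


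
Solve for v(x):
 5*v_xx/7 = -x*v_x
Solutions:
 v(x) = C1 + C2*erf(sqrt(70)*x/10)


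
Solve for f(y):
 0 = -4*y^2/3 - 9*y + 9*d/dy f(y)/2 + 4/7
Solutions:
 f(y) = C1 + 8*y^3/81 + y^2 - 8*y/63


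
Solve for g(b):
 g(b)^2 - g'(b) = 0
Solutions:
 g(b) = -1/(C1 + b)


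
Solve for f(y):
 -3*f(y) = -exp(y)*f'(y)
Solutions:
 f(y) = C1*exp(-3*exp(-y))


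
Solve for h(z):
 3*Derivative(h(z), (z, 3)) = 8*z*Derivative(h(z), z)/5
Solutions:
 h(z) = C1 + Integral(C2*airyai(2*15^(2/3)*z/15) + C3*airybi(2*15^(2/3)*z/15), z)


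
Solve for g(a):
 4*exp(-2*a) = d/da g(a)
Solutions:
 g(a) = C1 - 2*exp(-2*a)


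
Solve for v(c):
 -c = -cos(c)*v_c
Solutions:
 v(c) = C1 + Integral(c/cos(c), c)


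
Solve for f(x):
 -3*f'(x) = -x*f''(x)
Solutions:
 f(x) = C1 + C2*x^4


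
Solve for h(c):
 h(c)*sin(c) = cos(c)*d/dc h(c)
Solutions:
 h(c) = C1/cos(c)


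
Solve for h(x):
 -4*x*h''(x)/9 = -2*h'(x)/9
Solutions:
 h(x) = C1 + C2*x^(3/2)


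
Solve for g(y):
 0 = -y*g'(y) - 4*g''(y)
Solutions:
 g(y) = C1 + C2*erf(sqrt(2)*y/4)


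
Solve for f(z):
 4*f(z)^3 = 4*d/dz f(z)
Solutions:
 f(z) = -sqrt(2)*sqrt(-1/(C1 + z))/2
 f(z) = sqrt(2)*sqrt(-1/(C1 + z))/2


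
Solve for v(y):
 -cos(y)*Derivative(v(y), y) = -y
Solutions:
 v(y) = C1 + Integral(y/cos(y), y)


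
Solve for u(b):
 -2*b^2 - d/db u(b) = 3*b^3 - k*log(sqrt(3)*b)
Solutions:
 u(b) = C1 - 3*b^4/4 - 2*b^3/3 + b*k*log(b) - b*k + b*k*log(3)/2


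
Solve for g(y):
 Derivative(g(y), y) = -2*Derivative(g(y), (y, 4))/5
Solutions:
 g(y) = C1 + C4*exp(-2^(2/3)*5^(1/3)*y/2) + (C2*sin(2^(2/3)*sqrt(3)*5^(1/3)*y/4) + C3*cos(2^(2/3)*sqrt(3)*5^(1/3)*y/4))*exp(2^(2/3)*5^(1/3)*y/4)


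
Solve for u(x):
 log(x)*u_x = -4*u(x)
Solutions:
 u(x) = C1*exp(-4*li(x))


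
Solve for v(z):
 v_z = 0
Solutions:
 v(z) = C1


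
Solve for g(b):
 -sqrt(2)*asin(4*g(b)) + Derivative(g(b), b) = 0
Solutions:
 Integral(1/asin(4*_y), (_y, g(b))) = C1 + sqrt(2)*b


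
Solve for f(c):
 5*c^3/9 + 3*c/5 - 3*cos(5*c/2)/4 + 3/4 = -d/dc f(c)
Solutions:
 f(c) = C1 - 5*c^4/36 - 3*c^2/10 - 3*c/4 + 3*sin(5*c/2)/10


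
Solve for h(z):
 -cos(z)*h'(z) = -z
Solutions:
 h(z) = C1 + Integral(z/cos(z), z)


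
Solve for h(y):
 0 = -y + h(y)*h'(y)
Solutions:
 h(y) = -sqrt(C1 + y^2)
 h(y) = sqrt(C1 + y^2)


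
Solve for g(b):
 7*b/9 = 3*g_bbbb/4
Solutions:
 g(b) = C1 + C2*b + C3*b^2 + C4*b^3 + 7*b^5/810


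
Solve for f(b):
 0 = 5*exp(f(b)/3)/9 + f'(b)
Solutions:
 f(b) = 3*log(1/(C1 + 5*b)) + 9*log(3)


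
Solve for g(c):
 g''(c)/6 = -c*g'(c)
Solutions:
 g(c) = C1 + C2*erf(sqrt(3)*c)


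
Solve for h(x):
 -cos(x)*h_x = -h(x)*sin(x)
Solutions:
 h(x) = C1/cos(x)


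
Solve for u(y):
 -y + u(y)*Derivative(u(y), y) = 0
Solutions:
 u(y) = -sqrt(C1 + y^2)
 u(y) = sqrt(C1 + y^2)


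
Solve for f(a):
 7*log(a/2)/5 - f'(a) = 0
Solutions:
 f(a) = C1 + 7*a*log(a)/5 - 7*a/5 - 7*a*log(2)/5


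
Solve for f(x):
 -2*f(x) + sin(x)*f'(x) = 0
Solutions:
 f(x) = C1*(cos(x) - 1)/(cos(x) + 1)


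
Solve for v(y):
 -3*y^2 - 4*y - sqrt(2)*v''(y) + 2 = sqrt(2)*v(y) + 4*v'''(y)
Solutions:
 v(y) = C1*exp(y*(-2*sqrt(2) + 2^(2/3)/(12*sqrt(165) + 109*sqrt(2))^(1/3) + 2^(1/3)*(12*sqrt(165) + 109*sqrt(2))^(1/3))/24)*sin(2^(1/3)*sqrt(3)*y*(-(12*sqrt(165) + 109*sqrt(2))^(1/3) + 2^(1/3)/(12*sqrt(165) + 109*sqrt(2))^(1/3))/24) + C2*exp(y*(-2*sqrt(2) + 2^(2/3)/(12*sqrt(165) + 109*sqrt(2))^(1/3) + 2^(1/3)*(12*sqrt(165) + 109*sqrt(2))^(1/3))/24)*cos(2^(1/3)*sqrt(3)*y*(-(12*sqrt(165) + 109*sqrt(2))^(1/3) + 2^(1/3)/(12*sqrt(165) + 109*sqrt(2))^(1/3))/24) + C3*exp(-y*(2^(2/3)/(12*sqrt(165) + 109*sqrt(2))^(1/3) + sqrt(2) + 2^(1/3)*(12*sqrt(165) + 109*sqrt(2))^(1/3))/12) - 3*sqrt(2)*y^2/2 - 2*sqrt(2)*y + 4*sqrt(2)


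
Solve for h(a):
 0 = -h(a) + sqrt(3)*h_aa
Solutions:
 h(a) = C1*exp(-3^(3/4)*a/3) + C2*exp(3^(3/4)*a/3)


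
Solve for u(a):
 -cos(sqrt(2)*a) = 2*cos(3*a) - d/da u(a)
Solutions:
 u(a) = C1 + 2*sin(3*a)/3 + sqrt(2)*sin(sqrt(2)*a)/2


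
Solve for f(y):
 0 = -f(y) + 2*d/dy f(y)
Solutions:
 f(y) = C1*exp(y/2)


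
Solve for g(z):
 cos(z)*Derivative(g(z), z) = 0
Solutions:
 g(z) = C1


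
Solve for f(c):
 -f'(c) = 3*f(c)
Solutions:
 f(c) = C1*exp(-3*c)


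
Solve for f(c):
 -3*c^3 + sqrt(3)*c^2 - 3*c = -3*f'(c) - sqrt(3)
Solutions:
 f(c) = C1 + c^4/4 - sqrt(3)*c^3/9 + c^2/2 - sqrt(3)*c/3


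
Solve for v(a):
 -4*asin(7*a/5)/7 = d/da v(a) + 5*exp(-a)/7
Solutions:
 v(a) = C1 - 4*a*asin(7*a/5)/7 - 4*sqrt(25 - 49*a^2)/49 + 5*exp(-a)/7


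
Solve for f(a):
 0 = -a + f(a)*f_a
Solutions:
 f(a) = -sqrt(C1 + a^2)
 f(a) = sqrt(C1 + a^2)


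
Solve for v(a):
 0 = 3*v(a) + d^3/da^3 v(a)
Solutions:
 v(a) = C3*exp(-3^(1/3)*a) + (C1*sin(3^(5/6)*a/2) + C2*cos(3^(5/6)*a/2))*exp(3^(1/3)*a/2)


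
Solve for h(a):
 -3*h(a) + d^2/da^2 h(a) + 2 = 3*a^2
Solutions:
 h(a) = C1*exp(-sqrt(3)*a) + C2*exp(sqrt(3)*a) - a^2


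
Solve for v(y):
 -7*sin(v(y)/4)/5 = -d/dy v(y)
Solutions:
 -7*y/5 + 2*log(cos(v(y)/4) - 1) - 2*log(cos(v(y)/4) + 1) = C1


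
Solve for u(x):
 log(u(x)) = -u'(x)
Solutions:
 li(u(x)) = C1 - x


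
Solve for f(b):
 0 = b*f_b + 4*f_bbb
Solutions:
 f(b) = C1 + Integral(C2*airyai(-2^(1/3)*b/2) + C3*airybi(-2^(1/3)*b/2), b)


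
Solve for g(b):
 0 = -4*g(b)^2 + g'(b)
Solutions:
 g(b) = -1/(C1 + 4*b)


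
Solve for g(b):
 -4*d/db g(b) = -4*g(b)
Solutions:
 g(b) = C1*exp(b)


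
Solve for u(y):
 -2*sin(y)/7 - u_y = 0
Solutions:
 u(y) = C1 + 2*cos(y)/7


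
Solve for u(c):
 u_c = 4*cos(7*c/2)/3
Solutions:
 u(c) = C1 + 8*sin(7*c/2)/21


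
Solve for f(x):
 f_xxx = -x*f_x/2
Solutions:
 f(x) = C1 + Integral(C2*airyai(-2^(2/3)*x/2) + C3*airybi(-2^(2/3)*x/2), x)


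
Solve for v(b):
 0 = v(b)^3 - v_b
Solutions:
 v(b) = -sqrt(2)*sqrt(-1/(C1 + b))/2
 v(b) = sqrt(2)*sqrt(-1/(C1 + b))/2


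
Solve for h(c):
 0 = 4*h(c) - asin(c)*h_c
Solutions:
 h(c) = C1*exp(4*Integral(1/asin(c), c))


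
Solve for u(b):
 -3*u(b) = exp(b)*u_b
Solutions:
 u(b) = C1*exp(3*exp(-b))


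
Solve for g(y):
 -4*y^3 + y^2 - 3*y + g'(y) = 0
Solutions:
 g(y) = C1 + y^4 - y^3/3 + 3*y^2/2


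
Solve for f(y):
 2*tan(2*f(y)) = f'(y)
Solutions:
 f(y) = -asin(C1*exp(4*y))/2 + pi/2
 f(y) = asin(C1*exp(4*y))/2


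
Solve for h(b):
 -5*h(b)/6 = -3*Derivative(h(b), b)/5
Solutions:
 h(b) = C1*exp(25*b/18)


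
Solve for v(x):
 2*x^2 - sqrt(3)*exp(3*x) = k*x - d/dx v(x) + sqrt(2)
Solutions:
 v(x) = C1 + k*x^2/2 - 2*x^3/3 + sqrt(2)*x + sqrt(3)*exp(3*x)/3


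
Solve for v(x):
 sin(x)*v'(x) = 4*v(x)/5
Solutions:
 v(x) = C1*(cos(x) - 1)^(2/5)/(cos(x) + 1)^(2/5)


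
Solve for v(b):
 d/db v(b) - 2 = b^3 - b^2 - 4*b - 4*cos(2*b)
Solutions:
 v(b) = C1 + b^4/4 - b^3/3 - 2*b^2 + 2*b - 2*sin(2*b)


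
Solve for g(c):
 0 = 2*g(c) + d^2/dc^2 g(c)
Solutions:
 g(c) = C1*sin(sqrt(2)*c) + C2*cos(sqrt(2)*c)


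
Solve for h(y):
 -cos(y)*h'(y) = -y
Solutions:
 h(y) = C1 + Integral(y/cos(y), y)


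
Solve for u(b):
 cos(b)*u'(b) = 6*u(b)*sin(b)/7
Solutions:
 u(b) = C1/cos(b)^(6/7)


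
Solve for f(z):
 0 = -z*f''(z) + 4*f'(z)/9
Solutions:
 f(z) = C1 + C2*z^(13/9)


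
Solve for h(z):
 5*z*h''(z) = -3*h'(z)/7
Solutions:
 h(z) = C1 + C2*z^(32/35)


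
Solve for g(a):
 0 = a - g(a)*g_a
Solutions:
 g(a) = -sqrt(C1 + a^2)
 g(a) = sqrt(C1 + a^2)


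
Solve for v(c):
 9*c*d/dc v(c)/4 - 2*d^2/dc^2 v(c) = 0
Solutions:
 v(c) = C1 + C2*erfi(3*c/4)


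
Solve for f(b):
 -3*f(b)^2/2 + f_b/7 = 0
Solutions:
 f(b) = -2/(C1 + 21*b)


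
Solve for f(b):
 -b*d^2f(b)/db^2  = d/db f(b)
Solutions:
 f(b) = C1 + C2*log(b)


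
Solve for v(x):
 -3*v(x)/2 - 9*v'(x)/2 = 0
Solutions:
 v(x) = C1*exp(-x/3)


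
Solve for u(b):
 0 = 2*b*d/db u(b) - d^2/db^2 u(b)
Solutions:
 u(b) = C1 + C2*erfi(b)


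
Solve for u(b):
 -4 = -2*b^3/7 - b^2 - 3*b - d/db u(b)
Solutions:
 u(b) = C1 - b^4/14 - b^3/3 - 3*b^2/2 + 4*b


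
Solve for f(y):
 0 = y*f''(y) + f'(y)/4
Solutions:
 f(y) = C1 + C2*y^(3/4)


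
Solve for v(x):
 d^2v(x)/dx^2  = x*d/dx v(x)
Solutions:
 v(x) = C1 + C2*erfi(sqrt(2)*x/2)


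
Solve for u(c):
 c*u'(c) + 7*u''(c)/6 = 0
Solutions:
 u(c) = C1 + C2*erf(sqrt(21)*c/7)


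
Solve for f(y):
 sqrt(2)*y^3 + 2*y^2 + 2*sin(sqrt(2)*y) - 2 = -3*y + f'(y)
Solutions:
 f(y) = C1 + sqrt(2)*y^4/4 + 2*y^3/3 + 3*y^2/2 - 2*y - sqrt(2)*cos(sqrt(2)*y)


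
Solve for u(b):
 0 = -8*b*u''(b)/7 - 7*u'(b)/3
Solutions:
 u(b) = C1 + C2/b^(25/24)


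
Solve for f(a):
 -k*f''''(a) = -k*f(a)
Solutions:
 f(a) = C1*exp(-a) + C2*exp(a) + C3*sin(a) + C4*cos(a)


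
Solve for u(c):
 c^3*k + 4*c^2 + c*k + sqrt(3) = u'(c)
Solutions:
 u(c) = C1 + c^4*k/4 + 4*c^3/3 + c^2*k/2 + sqrt(3)*c


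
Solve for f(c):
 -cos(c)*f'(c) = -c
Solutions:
 f(c) = C1 + Integral(c/cos(c), c)


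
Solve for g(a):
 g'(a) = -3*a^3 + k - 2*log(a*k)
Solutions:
 g(a) = C1 - 3*a^4/4 + a*(k + 2) - 2*a*log(a*k)


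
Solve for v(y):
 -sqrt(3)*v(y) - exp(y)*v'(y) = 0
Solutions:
 v(y) = C1*exp(sqrt(3)*exp(-y))


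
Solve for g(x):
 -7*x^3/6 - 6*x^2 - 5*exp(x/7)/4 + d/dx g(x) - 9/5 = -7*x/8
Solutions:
 g(x) = C1 + 7*x^4/24 + 2*x^3 - 7*x^2/16 + 9*x/5 + 35*exp(x/7)/4


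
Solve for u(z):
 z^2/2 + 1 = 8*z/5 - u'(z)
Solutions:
 u(z) = C1 - z^3/6 + 4*z^2/5 - z


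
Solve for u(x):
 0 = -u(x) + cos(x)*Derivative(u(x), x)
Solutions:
 u(x) = C1*sqrt(sin(x) + 1)/sqrt(sin(x) - 1)


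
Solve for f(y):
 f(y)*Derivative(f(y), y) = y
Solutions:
 f(y) = -sqrt(C1 + y^2)
 f(y) = sqrt(C1 + y^2)


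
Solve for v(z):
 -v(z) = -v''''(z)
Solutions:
 v(z) = C1*exp(-z) + C2*exp(z) + C3*sin(z) + C4*cos(z)


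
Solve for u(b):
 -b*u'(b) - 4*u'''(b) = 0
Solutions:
 u(b) = C1 + Integral(C2*airyai(-2^(1/3)*b/2) + C3*airybi(-2^(1/3)*b/2), b)


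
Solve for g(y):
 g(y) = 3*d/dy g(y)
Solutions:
 g(y) = C1*exp(y/3)


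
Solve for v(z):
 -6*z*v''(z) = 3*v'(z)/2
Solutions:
 v(z) = C1 + C2*z^(3/4)


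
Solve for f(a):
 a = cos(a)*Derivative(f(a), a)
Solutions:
 f(a) = C1 + Integral(a/cos(a), a)


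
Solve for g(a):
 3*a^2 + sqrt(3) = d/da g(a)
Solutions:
 g(a) = C1 + a^3 + sqrt(3)*a


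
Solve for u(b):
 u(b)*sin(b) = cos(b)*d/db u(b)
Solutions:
 u(b) = C1/cos(b)


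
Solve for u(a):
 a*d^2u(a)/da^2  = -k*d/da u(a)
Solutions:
 u(a) = C1 + a^(1 - re(k))*(C2*sin(log(a)*Abs(im(k))) + C3*cos(log(a)*im(k)))


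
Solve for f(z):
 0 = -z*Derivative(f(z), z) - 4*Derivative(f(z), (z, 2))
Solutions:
 f(z) = C1 + C2*erf(sqrt(2)*z/4)


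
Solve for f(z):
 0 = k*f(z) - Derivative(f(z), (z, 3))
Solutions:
 f(z) = C1*exp(k^(1/3)*z) + C2*exp(k^(1/3)*z*(-1 + sqrt(3)*I)/2) + C3*exp(-k^(1/3)*z*(1 + sqrt(3)*I)/2)


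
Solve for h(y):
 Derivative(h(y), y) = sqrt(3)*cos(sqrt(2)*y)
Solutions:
 h(y) = C1 + sqrt(6)*sin(sqrt(2)*y)/2


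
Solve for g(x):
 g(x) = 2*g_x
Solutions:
 g(x) = C1*exp(x/2)


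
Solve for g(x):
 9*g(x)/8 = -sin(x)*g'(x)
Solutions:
 g(x) = C1*(cos(x) + 1)^(9/16)/(cos(x) - 1)^(9/16)


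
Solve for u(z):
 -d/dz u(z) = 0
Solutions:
 u(z) = C1


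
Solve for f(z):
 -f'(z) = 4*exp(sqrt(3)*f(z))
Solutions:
 f(z) = sqrt(3)*(2*log(1/(C1 + 4*z)) - log(3))/6


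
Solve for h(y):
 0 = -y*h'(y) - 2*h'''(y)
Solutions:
 h(y) = C1 + Integral(C2*airyai(-2^(2/3)*y/2) + C3*airybi(-2^(2/3)*y/2), y)


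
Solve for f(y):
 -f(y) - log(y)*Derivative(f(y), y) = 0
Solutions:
 f(y) = C1*exp(-li(y))


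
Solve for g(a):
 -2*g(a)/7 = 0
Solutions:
 g(a) = 0


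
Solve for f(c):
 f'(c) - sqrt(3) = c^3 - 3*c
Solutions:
 f(c) = C1 + c^4/4 - 3*c^2/2 + sqrt(3)*c


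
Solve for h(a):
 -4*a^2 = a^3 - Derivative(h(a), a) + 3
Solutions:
 h(a) = C1 + a^4/4 + 4*a^3/3 + 3*a


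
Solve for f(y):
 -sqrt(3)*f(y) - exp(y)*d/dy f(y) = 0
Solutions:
 f(y) = C1*exp(sqrt(3)*exp(-y))


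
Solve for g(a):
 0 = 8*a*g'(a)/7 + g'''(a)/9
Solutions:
 g(a) = C1 + Integral(C2*airyai(-2*21^(2/3)*a/7) + C3*airybi(-2*21^(2/3)*a/7), a)


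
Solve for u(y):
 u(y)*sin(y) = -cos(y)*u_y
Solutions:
 u(y) = C1*cos(y)


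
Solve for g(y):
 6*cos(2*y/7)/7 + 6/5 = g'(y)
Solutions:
 g(y) = C1 + 6*y/5 + 3*sin(2*y/7)


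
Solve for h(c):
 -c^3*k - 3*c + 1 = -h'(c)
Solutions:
 h(c) = C1 + c^4*k/4 + 3*c^2/2 - c


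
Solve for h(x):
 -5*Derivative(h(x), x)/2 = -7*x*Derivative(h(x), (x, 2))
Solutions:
 h(x) = C1 + C2*x^(19/14)


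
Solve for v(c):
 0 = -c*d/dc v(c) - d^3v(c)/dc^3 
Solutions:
 v(c) = C1 + Integral(C2*airyai(-c) + C3*airybi(-c), c)


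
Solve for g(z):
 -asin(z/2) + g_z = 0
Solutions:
 g(z) = C1 + z*asin(z/2) + sqrt(4 - z^2)


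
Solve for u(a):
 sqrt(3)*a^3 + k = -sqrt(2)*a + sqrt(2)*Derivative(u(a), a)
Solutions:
 u(a) = C1 + sqrt(6)*a^4/8 + a^2/2 + sqrt(2)*a*k/2


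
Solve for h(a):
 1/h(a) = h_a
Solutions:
 h(a) = -sqrt(C1 + 2*a)
 h(a) = sqrt(C1 + 2*a)


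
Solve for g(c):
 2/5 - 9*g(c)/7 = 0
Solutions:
 g(c) = 14/45


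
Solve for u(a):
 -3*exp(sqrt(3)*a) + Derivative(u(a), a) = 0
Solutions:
 u(a) = C1 + sqrt(3)*exp(sqrt(3)*a)


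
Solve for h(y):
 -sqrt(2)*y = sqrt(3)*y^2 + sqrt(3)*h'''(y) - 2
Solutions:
 h(y) = C1 + C2*y + C3*y^2 - y^5/60 - sqrt(6)*y^4/72 + sqrt(3)*y^3/9


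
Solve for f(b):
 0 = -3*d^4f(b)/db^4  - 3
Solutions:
 f(b) = C1 + C2*b + C3*b^2 + C4*b^3 - b^4/24


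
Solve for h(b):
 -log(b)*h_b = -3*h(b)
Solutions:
 h(b) = C1*exp(3*li(b))


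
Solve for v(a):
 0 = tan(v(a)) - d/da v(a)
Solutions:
 v(a) = pi - asin(C1*exp(a))
 v(a) = asin(C1*exp(a))


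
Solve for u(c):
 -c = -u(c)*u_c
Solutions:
 u(c) = -sqrt(C1 + c^2)
 u(c) = sqrt(C1 + c^2)


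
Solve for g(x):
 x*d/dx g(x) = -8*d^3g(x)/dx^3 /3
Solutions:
 g(x) = C1 + Integral(C2*airyai(-3^(1/3)*x/2) + C3*airybi(-3^(1/3)*x/2), x)


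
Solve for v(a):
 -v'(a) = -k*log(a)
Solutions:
 v(a) = C1 + a*k*log(a) - a*k


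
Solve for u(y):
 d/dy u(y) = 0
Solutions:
 u(y) = C1


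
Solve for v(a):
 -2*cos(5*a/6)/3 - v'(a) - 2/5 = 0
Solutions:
 v(a) = C1 - 2*a/5 - 4*sin(5*a/6)/5


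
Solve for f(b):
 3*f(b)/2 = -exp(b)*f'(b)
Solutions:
 f(b) = C1*exp(3*exp(-b)/2)


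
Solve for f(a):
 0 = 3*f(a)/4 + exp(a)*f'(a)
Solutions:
 f(a) = C1*exp(3*exp(-a)/4)


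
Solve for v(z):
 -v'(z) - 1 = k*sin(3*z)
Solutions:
 v(z) = C1 + k*cos(3*z)/3 - z


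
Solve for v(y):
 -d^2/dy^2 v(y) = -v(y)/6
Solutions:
 v(y) = C1*exp(-sqrt(6)*y/6) + C2*exp(sqrt(6)*y/6)


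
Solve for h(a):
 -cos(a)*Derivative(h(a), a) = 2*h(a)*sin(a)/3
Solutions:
 h(a) = C1*cos(a)^(2/3)


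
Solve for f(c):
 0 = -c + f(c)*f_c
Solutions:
 f(c) = -sqrt(C1 + c^2)
 f(c) = sqrt(C1 + c^2)


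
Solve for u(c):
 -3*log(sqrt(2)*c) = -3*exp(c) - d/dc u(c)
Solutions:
 u(c) = C1 + 3*c*log(c) + c*(-3 + 3*log(2)/2) - 3*exp(c)


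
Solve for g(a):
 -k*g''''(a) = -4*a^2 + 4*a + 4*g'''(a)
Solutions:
 g(a) = C1 + C2*a + C3*a^2 + C4*exp(-4*a/k) + a^5/60 - a^4*(k + 2)/48 + a^3*k*(k + 2)/48


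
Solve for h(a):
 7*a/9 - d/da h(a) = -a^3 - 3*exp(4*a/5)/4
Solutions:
 h(a) = C1 + a^4/4 + 7*a^2/18 + 15*exp(4*a/5)/16


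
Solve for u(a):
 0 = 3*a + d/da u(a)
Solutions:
 u(a) = C1 - 3*a^2/2


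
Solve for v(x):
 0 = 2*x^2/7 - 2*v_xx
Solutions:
 v(x) = C1 + C2*x + x^4/84


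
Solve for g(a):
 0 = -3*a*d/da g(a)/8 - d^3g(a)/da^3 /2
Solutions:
 g(a) = C1 + Integral(C2*airyai(-6^(1/3)*a/2) + C3*airybi(-6^(1/3)*a/2), a)


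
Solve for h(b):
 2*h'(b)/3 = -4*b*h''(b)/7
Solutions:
 h(b) = C1 + C2/b^(1/6)


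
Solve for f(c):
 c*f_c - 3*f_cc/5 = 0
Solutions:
 f(c) = C1 + C2*erfi(sqrt(30)*c/6)


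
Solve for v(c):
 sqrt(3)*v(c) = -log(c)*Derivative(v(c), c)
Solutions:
 v(c) = C1*exp(-sqrt(3)*li(c))


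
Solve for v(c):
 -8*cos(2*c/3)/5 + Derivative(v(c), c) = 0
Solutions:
 v(c) = C1 + 12*sin(2*c/3)/5


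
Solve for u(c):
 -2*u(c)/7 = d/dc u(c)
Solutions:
 u(c) = C1*exp(-2*c/7)


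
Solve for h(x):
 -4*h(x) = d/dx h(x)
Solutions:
 h(x) = C1*exp(-4*x)


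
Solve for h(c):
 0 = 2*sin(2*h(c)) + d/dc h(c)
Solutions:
 h(c) = pi - acos((-C1 - exp(8*c))/(C1 - exp(8*c)))/2
 h(c) = acos((-C1 - exp(8*c))/(C1 - exp(8*c)))/2


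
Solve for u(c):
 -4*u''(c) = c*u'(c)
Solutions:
 u(c) = C1 + C2*erf(sqrt(2)*c/4)


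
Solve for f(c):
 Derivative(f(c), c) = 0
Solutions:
 f(c) = C1


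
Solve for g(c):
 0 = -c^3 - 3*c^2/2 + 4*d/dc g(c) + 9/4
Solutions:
 g(c) = C1 + c^4/16 + c^3/8 - 9*c/16


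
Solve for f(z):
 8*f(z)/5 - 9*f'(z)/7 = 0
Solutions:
 f(z) = C1*exp(56*z/45)


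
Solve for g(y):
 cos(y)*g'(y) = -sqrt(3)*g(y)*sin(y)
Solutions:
 g(y) = C1*cos(y)^(sqrt(3))


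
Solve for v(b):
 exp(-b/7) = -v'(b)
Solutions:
 v(b) = C1 + 7*exp(-b/7)


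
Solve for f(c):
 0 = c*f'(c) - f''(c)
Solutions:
 f(c) = C1 + C2*erfi(sqrt(2)*c/2)


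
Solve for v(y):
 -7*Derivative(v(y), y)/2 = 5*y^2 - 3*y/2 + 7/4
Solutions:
 v(y) = C1 - 10*y^3/21 + 3*y^2/14 - y/2


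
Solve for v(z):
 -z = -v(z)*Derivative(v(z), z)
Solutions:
 v(z) = -sqrt(C1 + z^2)
 v(z) = sqrt(C1 + z^2)


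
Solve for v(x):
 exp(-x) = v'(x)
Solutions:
 v(x) = C1 - exp(-x)


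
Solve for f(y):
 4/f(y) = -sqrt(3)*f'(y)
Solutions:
 f(y) = -sqrt(C1 - 24*sqrt(3)*y)/3
 f(y) = sqrt(C1 - 24*sqrt(3)*y)/3


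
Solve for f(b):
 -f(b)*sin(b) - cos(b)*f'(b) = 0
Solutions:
 f(b) = C1*cos(b)


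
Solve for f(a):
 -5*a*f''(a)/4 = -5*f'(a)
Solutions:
 f(a) = C1 + C2*a^5


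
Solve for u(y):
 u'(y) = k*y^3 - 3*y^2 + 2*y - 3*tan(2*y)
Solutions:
 u(y) = C1 + k*y^4/4 - y^3 + y^2 + 3*log(cos(2*y))/2


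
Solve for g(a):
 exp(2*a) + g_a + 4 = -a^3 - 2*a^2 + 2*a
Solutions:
 g(a) = C1 - a^4/4 - 2*a^3/3 + a^2 - 4*a - exp(2*a)/2


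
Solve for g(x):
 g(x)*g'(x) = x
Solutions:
 g(x) = -sqrt(C1 + x^2)
 g(x) = sqrt(C1 + x^2)


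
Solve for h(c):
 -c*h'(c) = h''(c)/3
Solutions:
 h(c) = C1 + C2*erf(sqrt(6)*c/2)


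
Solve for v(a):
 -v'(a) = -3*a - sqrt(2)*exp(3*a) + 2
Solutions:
 v(a) = C1 + 3*a^2/2 - 2*a + sqrt(2)*exp(3*a)/3


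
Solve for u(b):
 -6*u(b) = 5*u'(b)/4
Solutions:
 u(b) = C1*exp(-24*b/5)


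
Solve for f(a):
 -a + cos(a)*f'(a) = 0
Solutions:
 f(a) = C1 + Integral(a/cos(a), a)


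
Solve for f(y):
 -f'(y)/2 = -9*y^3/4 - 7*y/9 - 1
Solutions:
 f(y) = C1 + 9*y^4/8 + 7*y^2/9 + 2*y


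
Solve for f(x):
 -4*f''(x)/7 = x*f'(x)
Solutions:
 f(x) = C1 + C2*erf(sqrt(14)*x/4)


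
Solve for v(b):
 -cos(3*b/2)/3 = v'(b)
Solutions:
 v(b) = C1 - 2*sin(3*b/2)/9


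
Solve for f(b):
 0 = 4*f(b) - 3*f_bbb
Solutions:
 f(b) = C3*exp(6^(2/3)*b/3) + (C1*sin(2^(2/3)*3^(1/6)*b/2) + C2*cos(2^(2/3)*3^(1/6)*b/2))*exp(-6^(2/3)*b/6)


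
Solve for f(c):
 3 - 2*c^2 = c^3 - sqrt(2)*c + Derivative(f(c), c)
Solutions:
 f(c) = C1 - c^4/4 - 2*c^3/3 + sqrt(2)*c^2/2 + 3*c


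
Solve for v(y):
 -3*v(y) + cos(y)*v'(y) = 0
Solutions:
 v(y) = C1*(sin(y) + 1)^(3/2)/(sin(y) - 1)^(3/2)


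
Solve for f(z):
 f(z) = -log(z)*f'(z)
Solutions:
 f(z) = C1*exp(-li(z))


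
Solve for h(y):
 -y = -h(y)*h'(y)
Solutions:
 h(y) = -sqrt(C1 + y^2)
 h(y) = sqrt(C1 + y^2)


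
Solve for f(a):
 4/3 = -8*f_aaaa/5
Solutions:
 f(a) = C1 + C2*a + C3*a^2 + C4*a^3 - 5*a^4/144


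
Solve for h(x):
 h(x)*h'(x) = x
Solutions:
 h(x) = -sqrt(C1 + x^2)
 h(x) = sqrt(C1 + x^2)


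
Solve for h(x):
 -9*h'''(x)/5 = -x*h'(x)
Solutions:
 h(x) = C1 + Integral(C2*airyai(15^(1/3)*x/3) + C3*airybi(15^(1/3)*x/3), x)


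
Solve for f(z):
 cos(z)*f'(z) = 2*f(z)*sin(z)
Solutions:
 f(z) = C1/cos(z)^2


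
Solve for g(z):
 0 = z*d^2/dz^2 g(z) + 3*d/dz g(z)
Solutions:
 g(z) = C1 + C2/z^2


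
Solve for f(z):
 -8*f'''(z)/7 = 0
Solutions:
 f(z) = C1 + C2*z + C3*z^2


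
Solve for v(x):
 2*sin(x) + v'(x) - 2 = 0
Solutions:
 v(x) = C1 + 2*x + 2*cos(x)


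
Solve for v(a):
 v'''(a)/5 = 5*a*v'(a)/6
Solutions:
 v(a) = C1 + Integral(C2*airyai(30^(2/3)*a/6) + C3*airybi(30^(2/3)*a/6), a)


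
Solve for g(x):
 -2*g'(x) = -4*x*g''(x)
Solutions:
 g(x) = C1 + C2*x^(3/2)


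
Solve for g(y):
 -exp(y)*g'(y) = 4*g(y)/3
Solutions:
 g(y) = C1*exp(4*exp(-y)/3)


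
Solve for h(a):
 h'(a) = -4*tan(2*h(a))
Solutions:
 h(a) = -asin(C1*exp(-8*a))/2 + pi/2
 h(a) = asin(C1*exp(-8*a))/2


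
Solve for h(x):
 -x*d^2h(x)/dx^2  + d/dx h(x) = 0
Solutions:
 h(x) = C1 + C2*x^2


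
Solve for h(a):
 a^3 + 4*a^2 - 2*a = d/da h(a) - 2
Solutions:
 h(a) = C1 + a^4/4 + 4*a^3/3 - a^2 + 2*a


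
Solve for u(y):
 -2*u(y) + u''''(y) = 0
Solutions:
 u(y) = C1*exp(-2^(1/4)*y) + C2*exp(2^(1/4)*y) + C3*sin(2^(1/4)*y) + C4*cos(2^(1/4)*y)


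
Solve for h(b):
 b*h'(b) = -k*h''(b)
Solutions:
 h(b) = C1 + C2*sqrt(k)*erf(sqrt(2)*b*sqrt(1/k)/2)


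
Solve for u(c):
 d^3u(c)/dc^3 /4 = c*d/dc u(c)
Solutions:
 u(c) = C1 + Integral(C2*airyai(2^(2/3)*c) + C3*airybi(2^(2/3)*c), c)


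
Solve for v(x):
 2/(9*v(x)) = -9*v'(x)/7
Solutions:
 v(x) = -sqrt(C1 - 28*x)/9
 v(x) = sqrt(C1 - 28*x)/9


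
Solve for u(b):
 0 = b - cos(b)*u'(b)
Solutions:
 u(b) = C1 + Integral(b/cos(b), b)


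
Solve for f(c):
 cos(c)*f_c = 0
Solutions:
 f(c) = C1


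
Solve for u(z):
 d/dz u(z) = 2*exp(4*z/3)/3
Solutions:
 u(z) = C1 + exp(4*z/3)/2


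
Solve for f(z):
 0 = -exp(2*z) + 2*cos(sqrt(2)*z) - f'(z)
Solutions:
 f(z) = C1 - exp(2*z)/2 + sqrt(2)*sin(sqrt(2)*z)


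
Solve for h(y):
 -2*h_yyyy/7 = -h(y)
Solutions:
 h(y) = C1*exp(-2^(3/4)*7^(1/4)*y/2) + C2*exp(2^(3/4)*7^(1/4)*y/2) + C3*sin(2^(3/4)*7^(1/4)*y/2) + C4*cos(2^(3/4)*7^(1/4)*y/2)


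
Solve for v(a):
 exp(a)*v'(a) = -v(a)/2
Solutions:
 v(a) = C1*exp(exp(-a)/2)


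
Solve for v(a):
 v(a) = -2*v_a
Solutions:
 v(a) = C1*exp(-a/2)


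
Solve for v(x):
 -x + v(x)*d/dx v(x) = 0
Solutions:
 v(x) = -sqrt(C1 + x^2)
 v(x) = sqrt(C1 + x^2)


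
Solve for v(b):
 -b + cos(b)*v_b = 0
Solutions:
 v(b) = C1 + Integral(b/cos(b), b)


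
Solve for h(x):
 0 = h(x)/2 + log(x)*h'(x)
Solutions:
 h(x) = C1*exp(-li(x)/2)


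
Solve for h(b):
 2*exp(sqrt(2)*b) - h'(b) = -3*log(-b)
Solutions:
 h(b) = C1 + 3*b*log(-b) - 3*b + sqrt(2)*exp(sqrt(2)*b)


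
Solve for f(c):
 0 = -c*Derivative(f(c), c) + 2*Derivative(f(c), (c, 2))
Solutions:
 f(c) = C1 + C2*erfi(c/2)


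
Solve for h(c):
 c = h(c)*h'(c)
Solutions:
 h(c) = -sqrt(C1 + c^2)
 h(c) = sqrt(C1 + c^2)


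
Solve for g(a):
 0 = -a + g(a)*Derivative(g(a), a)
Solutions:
 g(a) = -sqrt(C1 + a^2)
 g(a) = sqrt(C1 + a^2)


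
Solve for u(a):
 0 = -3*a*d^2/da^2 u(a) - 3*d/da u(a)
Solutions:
 u(a) = C1 + C2*log(a)


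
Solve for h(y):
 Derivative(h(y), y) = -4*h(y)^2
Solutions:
 h(y) = 1/(C1 + 4*y)


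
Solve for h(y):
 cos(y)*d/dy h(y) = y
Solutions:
 h(y) = C1 + Integral(y/cos(y), y)


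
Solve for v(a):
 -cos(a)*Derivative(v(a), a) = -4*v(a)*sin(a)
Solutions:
 v(a) = C1/cos(a)^4


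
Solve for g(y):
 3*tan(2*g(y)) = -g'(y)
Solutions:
 g(y) = -asin(C1*exp(-6*y))/2 + pi/2
 g(y) = asin(C1*exp(-6*y))/2


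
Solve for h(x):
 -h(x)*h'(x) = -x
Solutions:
 h(x) = -sqrt(C1 + x^2)
 h(x) = sqrt(C1 + x^2)


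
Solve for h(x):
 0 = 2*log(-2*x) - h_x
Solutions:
 h(x) = C1 + 2*x*log(-x) + 2*x*(-1 + log(2))


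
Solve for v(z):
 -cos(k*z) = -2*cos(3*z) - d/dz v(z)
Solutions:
 v(z) = C1 - 2*sin(3*z)/3 + sin(k*z)/k


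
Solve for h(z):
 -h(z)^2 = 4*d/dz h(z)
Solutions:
 h(z) = 4/(C1 + z)


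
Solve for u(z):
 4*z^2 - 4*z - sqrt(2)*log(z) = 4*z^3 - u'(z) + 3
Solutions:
 u(z) = C1 + z^4 - 4*z^3/3 + 2*z^2 + sqrt(2)*z*log(z) - sqrt(2)*z + 3*z


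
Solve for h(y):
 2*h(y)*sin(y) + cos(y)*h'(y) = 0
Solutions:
 h(y) = C1*cos(y)^2


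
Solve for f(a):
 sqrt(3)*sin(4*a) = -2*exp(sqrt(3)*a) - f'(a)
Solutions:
 f(a) = C1 - 2*sqrt(3)*exp(sqrt(3)*a)/3 + sqrt(3)*cos(4*a)/4


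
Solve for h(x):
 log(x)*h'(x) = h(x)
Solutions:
 h(x) = C1*exp(li(x))


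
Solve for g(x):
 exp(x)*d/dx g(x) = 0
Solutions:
 g(x) = C1


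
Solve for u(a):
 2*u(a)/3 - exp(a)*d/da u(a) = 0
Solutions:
 u(a) = C1*exp(-2*exp(-a)/3)


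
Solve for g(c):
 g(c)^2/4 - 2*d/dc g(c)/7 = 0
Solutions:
 g(c) = -8/(C1 + 7*c)


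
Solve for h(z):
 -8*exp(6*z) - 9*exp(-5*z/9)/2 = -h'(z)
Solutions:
 h(z) = C1 + 4*exp(6*z)/3 - 81*exp(-5*z/9)/10


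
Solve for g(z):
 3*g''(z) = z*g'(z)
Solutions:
 g(z) = C1 + C2*erfi(sqrt(6)*z/6)


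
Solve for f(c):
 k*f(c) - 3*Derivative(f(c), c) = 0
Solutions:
 f(c) = C1*exp(c*k/3)


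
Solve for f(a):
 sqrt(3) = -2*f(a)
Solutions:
 f(a) = -sqrt(3)/2


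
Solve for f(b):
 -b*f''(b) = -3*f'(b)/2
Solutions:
 f(b) = C1 + C2*b^(5/2)


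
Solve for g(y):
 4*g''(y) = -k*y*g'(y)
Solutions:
 g(y) = Piecewise((-sqrt(2)*sqrt(pi)*C1*erf(sqrt(2)*sqrt(k)*y/4)/sqrt(k) - C2, (k > 0) | (k < 0)), (-C1*y - C2, True))


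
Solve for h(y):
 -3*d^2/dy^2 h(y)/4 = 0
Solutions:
 h(y) = C1 + C2*y


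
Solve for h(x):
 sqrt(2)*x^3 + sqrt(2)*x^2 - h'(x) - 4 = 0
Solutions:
 h(x) = C1 + sqrt(2)*x^4/4 + sqrt(2)*x^3/3 - 4*x


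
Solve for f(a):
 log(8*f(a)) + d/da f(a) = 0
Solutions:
 Integral(1/(log(_y) + 3*log(2)), (_y, f(a))) = C1 - a


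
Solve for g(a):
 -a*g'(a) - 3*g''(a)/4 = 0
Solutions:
 g(a) = C1 + C2*erf(sqrt(6)*a/3)


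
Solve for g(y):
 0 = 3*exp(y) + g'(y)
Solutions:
 g(y) = C1 - 3*exp(y)


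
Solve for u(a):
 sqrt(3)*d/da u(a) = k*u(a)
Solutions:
 u(a) = C1*exp(sqrt(3)*a*k/3)


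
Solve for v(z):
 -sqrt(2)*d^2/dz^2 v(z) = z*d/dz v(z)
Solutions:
 v(z) = C1 + C2*erf(2^(1/4)*z/2)


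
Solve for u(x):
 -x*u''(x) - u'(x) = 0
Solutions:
 u(x) = C1 + C2*log(x)


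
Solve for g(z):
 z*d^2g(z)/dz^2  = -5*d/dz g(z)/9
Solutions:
 g(z) = C1 + C2*z^(4/9)


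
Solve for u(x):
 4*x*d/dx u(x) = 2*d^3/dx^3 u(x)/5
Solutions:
 u(x) = C1 + Integral(C2*airyai(10^(1/3)*x) + C3*airybi(10^(1/3)*x), x)


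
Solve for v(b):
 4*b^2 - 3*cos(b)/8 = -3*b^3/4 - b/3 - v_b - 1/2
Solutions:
 v(b) = C1 - 3*b^4/16 - 4*b^3/3 - b^2/6 - b/2 + 3*sin(b)/8


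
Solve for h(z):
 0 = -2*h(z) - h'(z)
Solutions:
 h(z) = C1*exp(-2*z)


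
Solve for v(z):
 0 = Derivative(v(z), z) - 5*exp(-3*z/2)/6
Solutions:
 v(z) = C1 - 5*exp(-3*z/2)/9


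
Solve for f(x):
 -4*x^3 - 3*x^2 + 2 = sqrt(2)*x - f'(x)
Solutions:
 f(x) = C1 + x^4 + x^3 + sqrt(2)*x^2/2 - 2*x


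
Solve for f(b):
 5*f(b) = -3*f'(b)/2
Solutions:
 f(b) = C1*exp(-10*b/3)


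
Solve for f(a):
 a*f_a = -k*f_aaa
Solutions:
 f(a) = C1 + Integral(C2*airyai(a*(-1/k)^(1/3)) + C3*airybi(a*(-1/k)^(1/3)), a)


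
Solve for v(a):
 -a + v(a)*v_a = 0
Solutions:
 v(a) = -sqrt(C1 + a^2)
 v(a) = sqrt(C1 + a^2)


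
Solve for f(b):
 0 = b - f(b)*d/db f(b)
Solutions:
 f(b) = -sqrt(C1 + b^2)
 f(b) = sqrt(C1 + b^2)


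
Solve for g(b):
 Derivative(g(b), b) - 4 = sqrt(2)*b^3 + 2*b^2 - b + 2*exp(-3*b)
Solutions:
 g(b) = C1 + sqrt(2)*b^4/4 + 2*b^3/3 - b^2/2 + 4*b - 2*exp(-3*b)/3


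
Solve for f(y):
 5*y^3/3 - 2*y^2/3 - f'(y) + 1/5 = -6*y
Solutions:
 f(y) = C1 + 5*y^4/12 - 2*y^3/9 + 3*y^2 + y/5


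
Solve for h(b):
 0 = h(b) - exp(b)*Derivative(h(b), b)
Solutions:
 h(b) = C1*exp(-exp(-b))


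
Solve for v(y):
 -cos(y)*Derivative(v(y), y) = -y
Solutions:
 v(y) = C1 + Integral(y/cos(y), y)


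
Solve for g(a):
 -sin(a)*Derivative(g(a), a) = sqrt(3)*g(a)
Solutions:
 g(a) = C1*(cos(a) + 1)^(sqrt(3)/2)/(cos(a) - 1)^(sqrt(3)/2)


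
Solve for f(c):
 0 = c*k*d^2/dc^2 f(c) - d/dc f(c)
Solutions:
 f(c) = C1 + c^(((re(k) + 1)*re(k) + im(k)^2)/(re(k)^2 + im(k)^2))*(C2*sin(log(c)*Abs(im(k))/(re(k)^2 + im(k)^2)) + C3*cos(log(c)*im(k)/(re(k)^2 + im(k)^2)))


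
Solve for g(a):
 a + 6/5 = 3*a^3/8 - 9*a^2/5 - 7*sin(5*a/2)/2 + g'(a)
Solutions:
 g(a) = C1 - 3*a^4/32 + 3*a^3/5 + a^2/2 + 6*a/5 - 7*cos(5*a/2)/5


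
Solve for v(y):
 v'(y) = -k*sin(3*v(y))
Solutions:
 v(y) = -acos((-C1 - exp(6*k*y))/(C1 - exp(6*k*y)))/3 + 2*pi/3
 v(y) = acos((-C1 - exp(6*k*y))/(C1 - exp(6*k*y)))/3


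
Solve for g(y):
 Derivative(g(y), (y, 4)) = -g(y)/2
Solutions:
 g(y) = (C1*sin(2^(1/4)*y/2) + C2*cos(2^(1/4)*y/2))*exp(-2^(1/4)*y/2) + (C3*sin(2^(1/4)*y/2) + C4*cos(2^(1/4)*y/2))*exp(2^(1/4)*y/2)


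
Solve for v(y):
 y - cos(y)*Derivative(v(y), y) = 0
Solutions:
 v(y) = C1 + Integral(y/cos(y), y)


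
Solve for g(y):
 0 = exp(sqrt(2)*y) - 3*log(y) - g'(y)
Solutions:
 g(y) = C1 - 3*y*log(y) + 3*y + sqrt(2)*exp(sqrt(2)*y)/2


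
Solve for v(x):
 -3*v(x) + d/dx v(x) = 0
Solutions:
 v(x) = C1*exp(3*x)


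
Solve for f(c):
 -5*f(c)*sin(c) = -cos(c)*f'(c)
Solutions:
 f(c) = C1/cos(c)^5


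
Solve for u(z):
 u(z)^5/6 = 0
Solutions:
 u(z) = 0


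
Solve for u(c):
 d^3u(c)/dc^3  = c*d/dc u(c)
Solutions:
 u(c) = C1 + Integral(C2*airyai(c) + C3*airybi(c), c)


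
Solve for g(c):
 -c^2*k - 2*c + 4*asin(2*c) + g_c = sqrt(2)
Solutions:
 g(c) = C1 + c^3*k/3 + c^2 - 4*c*asin(2*c) + sqrt(2)*c - 2*sqrt(1 - 4*c^2)


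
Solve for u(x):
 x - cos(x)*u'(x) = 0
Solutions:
 u(x) = C1 + Integral(x/cos(x), x)


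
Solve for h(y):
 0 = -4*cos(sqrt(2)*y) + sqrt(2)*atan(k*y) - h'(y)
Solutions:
 h(y) = C1 + sqrt(2)*Piecewise((y*atan(k*y) - log(k^2*y^2 + 1)/(2*k), Ne(k, 0)), (0, True)) - 2*sqrt(2)*sin(sqrt(2)*y)


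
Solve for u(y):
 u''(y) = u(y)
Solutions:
 u(y) = C1*exp(-y) + C2*exp(y)


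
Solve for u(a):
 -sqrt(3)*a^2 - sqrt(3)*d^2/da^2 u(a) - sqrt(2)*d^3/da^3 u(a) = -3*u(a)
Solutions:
 u(a) = C1*exp(-a*(6^(2/3)/(-sqrt(6) + sqrt(-6 + (-sqrt(6) + 27*sqrt(2))^2) + 27*sqrt(2))^(1/3) + 2*sqrt(6) + 6^(1/3)*(-sqrt(6) + sqrt(-6 + (-sqrt(6) + 27*sqrt(2))^2) + 27*sqrt(2))^(1/3))/12)*sin(2^(1/3)*3^(1/6)*a*(-3^(2/3)*(-sqrt(6) + sqrt(-6 + (-sqrt(6) + 27*sqrt(2))^2) + 27*sqrt(2))^(1/3) + 3*2^(1/3)/(-sqrt(6) + sqrt(-6 + (-sqrt(6) + 27*sqrt(2))^2) + 27*sqrt(2))^(1/3))/12) + C2*exp(-a*(6^(2/3)/(-sqrt(6) + sqrt(-6 + (-sqrt(6) + 27*sqrt(2))^2) + 27*sqrt(2))^(1/3) + 2*sqrt(6) + 6^(1/3)*(-sqrt(6) + sqrt(-6 + (-sqrt(6) + 27*sqrt(2))^2) + 27*sqrt(2))^(1/3))/12)*cos(2^(1/3)*3^(1/6)*a*(-3^(2/3)*(-sqrt(6) + sqrt(-6 + (-sqrt(6) + 27*sqrt(2))^2) + 27*sqrt(2))^(1/3) + 3*2^(1/3)/(-sqrt(6) + sqrt(-6 + (-sqrt(6) + 27*sqrt(2))^2) + 27*sqrt(2))^(1/3))/12) + C3*exp(a*(-sqrt(6) + 6^(2/3)/(-sqrt(6) + sqrt(-6 + (-sqrt(6) + 27*sqrt(2))^2) + 27*sqrt(2))^(1/3) + 6^(1/3)*(-sqrt(6) + sqrt(-6 + (-sqrt(6) + 27*sqrt(2))^2) + 27*sqrt(2))^(1/3))/6) + sqrt(3)*a^2/3 + 2/3


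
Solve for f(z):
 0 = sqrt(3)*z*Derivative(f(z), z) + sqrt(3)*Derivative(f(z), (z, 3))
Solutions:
 f(z) = C1 + Integral(C2*airyai(-z) + C3*airybi(-z), z)


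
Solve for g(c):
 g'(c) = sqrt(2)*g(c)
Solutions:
 g(c) = C1*exp(sqrt(2)*c)


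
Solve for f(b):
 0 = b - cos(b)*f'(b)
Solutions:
 f(b) = C1 + Integral(b/cos(b), b)


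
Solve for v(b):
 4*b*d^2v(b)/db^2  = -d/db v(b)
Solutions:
 v(b) = C1 + C2*b^(3/4)


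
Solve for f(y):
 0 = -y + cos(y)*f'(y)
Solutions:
 f(y) = C1 + Integral(y/cos(y), y)


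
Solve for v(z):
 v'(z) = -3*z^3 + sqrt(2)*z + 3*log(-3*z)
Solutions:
 v(z) = C1 - 3*z^4/4 + sqrt(2)*z^2/2 + 3*z*log(-z) + 3*z*(-1 + log(3))


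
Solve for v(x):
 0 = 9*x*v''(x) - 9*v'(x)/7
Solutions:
 v(x) = C1 + C2*x^(8/7)


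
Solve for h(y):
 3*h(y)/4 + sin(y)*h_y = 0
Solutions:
 h(y) = C1*(cos(y) + 1)^(3/8)/(cos(y) - 1)^(3/8)


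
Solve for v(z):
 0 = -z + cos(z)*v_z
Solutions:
 v(z) = C1 + Integral(z/cos(z), z)


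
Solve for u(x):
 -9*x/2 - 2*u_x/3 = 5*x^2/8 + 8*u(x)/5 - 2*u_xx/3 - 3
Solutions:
 u(x) = C1*exp(x*(5 - sqrt(265))/10) + C2*exp(x*(5 + sqrt(265))/10) - 25*x^2/64 - 955*x/384 + 11915/4608


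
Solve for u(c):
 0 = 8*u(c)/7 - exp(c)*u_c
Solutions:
 u(c) = C1*exp(-8*exp(-c)/7)


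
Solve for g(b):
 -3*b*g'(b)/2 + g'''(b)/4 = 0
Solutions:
 g(b) = C1 + Integral(C2*airyai(6^(1/3)*b) + C3*airybi(6^(1/3)*b), b)


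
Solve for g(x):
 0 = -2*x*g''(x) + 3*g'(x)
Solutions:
 g(x) = C1 + C2*x^(5/2)


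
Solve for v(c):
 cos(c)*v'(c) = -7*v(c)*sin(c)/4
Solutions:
 v(c) = C1*cos(c)^(7/4)


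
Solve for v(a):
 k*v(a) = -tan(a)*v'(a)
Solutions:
 v(a) = C1*exp(-k*log(sin(a)))


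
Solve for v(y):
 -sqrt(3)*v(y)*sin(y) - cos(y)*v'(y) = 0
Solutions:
 v(y) = C1*cos(y)^(sqrt(3))


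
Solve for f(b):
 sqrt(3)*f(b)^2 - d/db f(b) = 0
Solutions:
 f(b) = -1/(C1 + sqrt(3)*b)


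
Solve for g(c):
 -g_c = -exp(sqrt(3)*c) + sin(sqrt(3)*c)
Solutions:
 g(c) = C1 + sqrt(3)*exp(sqrt(3)*c)/3 + sqrt(3)*cos(sqrt(3)*c)/3


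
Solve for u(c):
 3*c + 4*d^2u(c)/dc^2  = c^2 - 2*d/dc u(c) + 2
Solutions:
 u(c) = C1 + C2*exp(-c/2) + c^3/6 - 7*c^2/4 + 8*c


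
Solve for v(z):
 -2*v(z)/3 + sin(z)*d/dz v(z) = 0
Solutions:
 v(z) = C1*(cos(z) - 1)^(1/3)/(cos(z) + 1)^(1/3)


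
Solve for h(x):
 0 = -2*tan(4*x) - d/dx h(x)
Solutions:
 h(x) = C1 + log(cos(4*x))/2


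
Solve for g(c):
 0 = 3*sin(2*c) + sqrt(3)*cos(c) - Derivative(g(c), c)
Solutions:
 g(c) = C1 + 3*sin(c)^2 + sqrt(3)*sin(c)


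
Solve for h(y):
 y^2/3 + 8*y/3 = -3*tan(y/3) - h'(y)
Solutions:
 h(y) = C1 - y^3/9 - 4*y^2/3 + 9*log(cos(y/3))


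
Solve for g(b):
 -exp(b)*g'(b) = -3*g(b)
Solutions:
 g(b) = C1*exp(-3*exp(-b))


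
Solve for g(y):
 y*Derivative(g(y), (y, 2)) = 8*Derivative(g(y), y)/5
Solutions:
 g(y) = C1 + C2*y^(13/5)


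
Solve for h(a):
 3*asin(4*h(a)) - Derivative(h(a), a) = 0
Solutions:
 Integral(1/asin(4*_y), (_y, h(a))) = C1 + 3*a
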